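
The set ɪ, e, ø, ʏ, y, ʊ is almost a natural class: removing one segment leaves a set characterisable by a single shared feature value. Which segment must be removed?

The remaining segments after removing /ʊ/ share [-back]; /ʊ/ (high back rounded lax vowel) is [+back]. For every other candidate removal, the leftover set fails to share any single feature value that the removed segment lacks.

ʊ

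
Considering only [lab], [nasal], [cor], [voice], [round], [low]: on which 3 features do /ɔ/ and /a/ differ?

[labial], [round], [low]

The two segments share [-nasal], [-coronal], [+voice]. The only features from the list on which they differ: /ɔ/ is [+labial] while /a/ is [-labial]; /ɔ/ is [+round] while /a/ is [-round]; /ɔ/ is [-low] while /a/ is [+low].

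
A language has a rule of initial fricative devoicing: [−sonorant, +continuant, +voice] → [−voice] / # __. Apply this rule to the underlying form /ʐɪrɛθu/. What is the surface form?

[ʂɪrɛθu]

Only the initial segment /ʐ/ is both word-initial and matches the structural description. It is a voiced retroflex fricative, so [−sonorant, +continuant, +voice] holds; changing it to [−voice] with all other features held fixed yields /ʂ/ (voiceless retroflex fricative). No other segment meets both the structural description and the environment, so the output is [ʂɪrɛθu].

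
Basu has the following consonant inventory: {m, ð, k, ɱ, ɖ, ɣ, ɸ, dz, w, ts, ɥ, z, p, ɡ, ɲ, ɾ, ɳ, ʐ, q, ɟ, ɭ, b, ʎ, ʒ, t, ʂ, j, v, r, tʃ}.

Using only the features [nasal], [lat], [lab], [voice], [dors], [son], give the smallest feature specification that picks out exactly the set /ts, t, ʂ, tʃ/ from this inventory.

[-voice, -lab, -dors]

/ts, t, ʂ, tʃ/ are all [-voice], [-labial], [-dorsal], and no other segment in the inventory matches all three values. Dropping any one of them over-generates: [-labial, -dorsal] alone would also admit /ð, ɖ, dz, z, …/; [-voice, -dorsal] alone would also admit /ɸ, p/; [-voice, -labial] alone would also admit /k, q/. No other combination of two listed features picks out exactly this set either, so fewer than three features will not do.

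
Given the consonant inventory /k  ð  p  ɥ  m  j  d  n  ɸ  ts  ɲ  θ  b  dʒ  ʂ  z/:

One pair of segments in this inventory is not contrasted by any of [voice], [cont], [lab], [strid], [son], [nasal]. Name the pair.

Both /n/ and /ɲ/ are [+voice], [-continuant], [-labial], [-strident], [+sonorant], [+nasal]. Since the list omits [dorsal] — which does distinguish the alveolar nasal from the palatal nasal — this pair collapses; all other pairs remain distinct.

n, ɲ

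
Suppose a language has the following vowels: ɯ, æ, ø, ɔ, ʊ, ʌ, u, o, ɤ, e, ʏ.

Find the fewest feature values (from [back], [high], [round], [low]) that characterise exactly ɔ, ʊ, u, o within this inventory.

/ɔ, ʊ, u, o/ are all [+back], [+round], and no other segment in the inventory matches both values. Dropping any one of them over-generates: [+round] alone would also admit /ø, ʏ/; [+back] alone would also admit /ɯ, ʌ, ɤ/. No other single listed feature picks out exactly this set either, so fewer than two features will not do.

[+back, +round]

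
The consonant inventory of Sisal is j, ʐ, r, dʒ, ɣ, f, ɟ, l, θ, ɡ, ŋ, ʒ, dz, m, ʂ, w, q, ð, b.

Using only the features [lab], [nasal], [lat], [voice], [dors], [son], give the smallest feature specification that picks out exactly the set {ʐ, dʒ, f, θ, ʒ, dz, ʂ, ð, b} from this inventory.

[-son, -dors]

Every target segment is [-sonorant], [-dorsal]; each remaining inventory member fails at least one of these. Each conjunct is needed — [-dorsal] alone would also admit /r, l, m/; [-sonorant] alone would also admit /ɣ, ɟ, ɡ, q/ — and no other single listed feature has exactly this extension, so two is the minimum.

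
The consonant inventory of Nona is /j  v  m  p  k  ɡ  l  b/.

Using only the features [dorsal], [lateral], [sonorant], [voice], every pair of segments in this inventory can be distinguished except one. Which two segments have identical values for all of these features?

v, b

On the given features, /v/ and /b/ have an identical profile: [-dorsal], [-lateral], [-sonorant], [+voice]. No other two segments in the inventory coincide on all 4 features. (They do differ in [continuant], which is not among the given features.)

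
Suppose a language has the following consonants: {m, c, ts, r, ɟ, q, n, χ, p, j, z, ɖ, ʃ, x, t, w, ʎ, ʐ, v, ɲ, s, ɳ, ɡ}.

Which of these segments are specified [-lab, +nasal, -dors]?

Checking each segment against [-labial], [+nasal], [-dorsal]: /n/ (alveolar nasal), /ɳ/ (retroflex nasal) satisfy every feature; every other segment in the inventory fails at least one.

n, ɳ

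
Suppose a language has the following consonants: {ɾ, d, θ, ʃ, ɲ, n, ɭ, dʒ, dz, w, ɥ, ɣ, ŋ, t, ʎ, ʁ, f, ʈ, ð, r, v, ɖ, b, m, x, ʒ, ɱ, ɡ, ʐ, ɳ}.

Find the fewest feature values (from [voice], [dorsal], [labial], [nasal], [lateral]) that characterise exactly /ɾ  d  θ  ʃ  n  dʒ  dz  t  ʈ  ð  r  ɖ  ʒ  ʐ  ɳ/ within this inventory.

/ɾ, d, θ, ʃ, n, dʒ, dz, t, ʈ, ð, r, ɖ, ʒ, ʐ, ɳ/ are all [−lateral], [−labial], [−dorsal], and no other segment in the inventory matches all three values. Dropping any one of them over-generates: [−labial, −dorsal] alone would also admit /ɭ/; [−lateral, −dorsal] alone would also admit /f, v, b, m, …/; [−lateral, −labial] alone would also admit /ɲ, ɣ, ŋ, ʁ, …/. No other combination of two listed features picks out exactly this set either, so fewer than three features will not do.

[−lateral, −labial, −dorsal]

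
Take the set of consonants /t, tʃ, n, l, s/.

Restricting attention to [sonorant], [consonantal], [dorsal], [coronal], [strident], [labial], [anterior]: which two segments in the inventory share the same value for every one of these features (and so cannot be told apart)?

/l/ (alveolar lateral approximant) and /n/ (alveolar nasal) are both [+sonorant], [+consonantal], [−dorsal], [+coronal], [−strident], [−labial], [+anterior], so none of the listed features separates them. (They do differ in [nasal] and [lateral], which are not among the given features.) Every other pair in the inventory differs on at least one listed feature.

l, n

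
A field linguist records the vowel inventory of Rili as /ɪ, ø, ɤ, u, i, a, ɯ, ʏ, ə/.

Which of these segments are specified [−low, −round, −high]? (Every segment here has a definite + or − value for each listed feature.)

First, the [−low] segments are /ɪ, ø, ɤ, u, i, ɯ, ʏ, ə/.
Then [−round] gives /ɪ, ɤ, i, ɯ, ə/.
Within that set, [−high] leaves /ɤ, ə/.

ɤ, ə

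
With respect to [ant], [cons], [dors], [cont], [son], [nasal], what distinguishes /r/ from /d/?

/r/ (alveolar trill) and /d/ (voiced alveolar stop) agree on [+anterior], [+consonantal], [−dorsal], [−nasal]. They differ on [sonorant] (/r/ [+], /d/ [−]), [continuant] (/r/ [+], /d/ [−]).

[sonorant], [continuant]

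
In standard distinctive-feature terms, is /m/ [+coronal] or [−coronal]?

As the bilabial nasal, /m/ is [−coronal].

[−coronal]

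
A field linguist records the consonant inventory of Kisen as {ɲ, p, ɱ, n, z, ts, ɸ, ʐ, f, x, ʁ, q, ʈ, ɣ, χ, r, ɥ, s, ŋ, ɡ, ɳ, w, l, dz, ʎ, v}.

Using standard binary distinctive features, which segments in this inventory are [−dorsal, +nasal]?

ɱ, n, ɳ

Eliminate segments failing any feature: /ɲ, x, ʁ, q, ɣ, χ, ɥ, ŋ, ɡ, w, ʎ/ are [+dorsal]; /p, z, ts, ɸ, ʐ, f, ʈ, r, s, l, dz, v/ are [−nasal]. The remaining /ɱ, n, ɳ/ satisfy [−dorsal], [+nasal].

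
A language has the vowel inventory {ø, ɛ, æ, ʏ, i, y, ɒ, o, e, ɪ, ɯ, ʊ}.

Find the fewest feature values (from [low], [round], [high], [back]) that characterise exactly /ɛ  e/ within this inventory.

Every target segment is [-high], [-low], [-round]; each remaining inventory member fails at least one of these. Each conjunct is needed — [-low, -round] alone would also admit /i, ɪ, ɯ/; [-high, -round] alone would also admit /æ/; [-high, -low] alone would also admit /ø, o/ — and no other combination of two listed features has exactly this extension, so three is the minimum.

[-high, -low, -round]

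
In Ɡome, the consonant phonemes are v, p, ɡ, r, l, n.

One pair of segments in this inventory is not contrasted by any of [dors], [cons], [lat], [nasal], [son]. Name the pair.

On the given features, /p/ and /v/ have an identical profile: [-dorsal], [+consonantal], [-lateral], [-nasal], [-sonorant]. No other two segments in the inventory coincide on all 5 features. (They do differ in [voice] and [continuant], which are not among the given features.)

p, v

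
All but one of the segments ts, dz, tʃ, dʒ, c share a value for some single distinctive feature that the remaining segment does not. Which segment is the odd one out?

c

[delayed release] (equivalently [strident], [dorsal]) groups all but one: /tʃ, dʒ, ts, dz/ share [+delayed release] while /c/ (voiceless palatal stop) alone is [−delayed release]. Removing any other segment would not leave a single-feature class that excludes it.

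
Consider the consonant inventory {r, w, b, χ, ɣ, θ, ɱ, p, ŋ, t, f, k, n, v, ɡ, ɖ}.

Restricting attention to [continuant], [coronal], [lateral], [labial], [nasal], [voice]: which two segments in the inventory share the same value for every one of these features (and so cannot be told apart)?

w, v

On the given features, /w/ and /v/ have an identical profile: [+continuant], [−coronal], [−lateral], [+labial], [−nasal], [+voice]. No other two segments in the inventory coincide on all 6 features. (They do differ in [sonorant], [round] and [dorsal], which are not among the given features.)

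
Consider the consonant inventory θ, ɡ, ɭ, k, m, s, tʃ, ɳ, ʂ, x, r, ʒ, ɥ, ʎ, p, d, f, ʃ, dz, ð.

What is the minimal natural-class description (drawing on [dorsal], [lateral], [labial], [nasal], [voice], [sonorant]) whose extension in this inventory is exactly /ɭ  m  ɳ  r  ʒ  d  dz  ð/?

[+voice, −dorsal]

Every target segment is [+voice], [−dorsal]; each remaining inventory member fails at least one of these. Each conjunct is needed — [−dorsal] alone would also admit /θ, s, tʃ, ʂ, …/; [+voice] alone would also admit /ɡ, ɥ, ʎ/ — and no other single listed feature has exactly this extension, so two is the minimum.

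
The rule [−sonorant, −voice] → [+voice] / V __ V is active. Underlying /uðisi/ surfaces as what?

[uðizi]

Only /s/ occurs between two vowels (/i/ __ /i/) and matches the structural description. It is a voiceless alveolar fricative, so [−sonorant, −voice] holds; changing it to [+voice] with all other features held fixed yields /z/ (voiced alveolar fricative). No other segment meets both the structural description and the environment, so the output is [uðizi].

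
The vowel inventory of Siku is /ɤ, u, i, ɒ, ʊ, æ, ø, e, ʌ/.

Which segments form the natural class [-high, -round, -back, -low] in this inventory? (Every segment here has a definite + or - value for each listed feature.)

The [-high] segments are /ɤ, ɒ, æ, ø, e, ʌ/.
Intersecting with [-round] gives /ɤ, æ, e, ʌ/.
Among these, [-back] gives /æ, e/.
Then [-low] leaves /e/.

e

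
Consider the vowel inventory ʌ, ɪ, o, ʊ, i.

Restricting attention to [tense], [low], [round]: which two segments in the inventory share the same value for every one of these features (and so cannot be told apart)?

/ɪ/ (high front unrounded lax vowel) and /ʌ/ (mid back unrounded lax vowel) are both [−tense], [−low], [−round], so none of the listed features separates them. (They do differ in [high] and [back], which are not among the given features.) Every other pair in the inventory differs on at least one listed feature.

ɪ, ʌ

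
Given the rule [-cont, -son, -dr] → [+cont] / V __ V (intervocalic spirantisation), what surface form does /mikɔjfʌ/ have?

[mixɔjfʌ]

Only /k/ occurs between two vowels (/i/ __ /ɔ/) and matches the structural description. It is a voiceless velar stop, so [-cont, -son, -dr] holds; changing it to [+continuant] with all other features held fixed yields /x/ (voiceless velar fricative). No other segment meets both the structural description and the environment, so the output is [mixɔjfʌ].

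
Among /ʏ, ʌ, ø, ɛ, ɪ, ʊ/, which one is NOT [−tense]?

/ø/ is the mid front rounded tense vowel, which is [+tense]; the rest — /ʌ, ɛ, ʏ, ʊ, ɪ/ — are [−tense].

ø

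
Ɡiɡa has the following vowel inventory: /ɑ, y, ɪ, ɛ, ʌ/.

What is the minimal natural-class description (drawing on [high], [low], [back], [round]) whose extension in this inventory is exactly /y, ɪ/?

[+high]

The target set is precisely the extension of [+high] in this inventory.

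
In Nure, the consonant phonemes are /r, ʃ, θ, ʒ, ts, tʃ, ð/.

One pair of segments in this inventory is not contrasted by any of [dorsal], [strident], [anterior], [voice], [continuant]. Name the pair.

Both /r/ and /ð/ are [−dorsal], [−strident], [+anterior], [+voice], [+continuant]. Since the list omits [sonorant] — which does distinguish the alveolar trill from the voiced dental fricative — this pair collapses; all other pairs remain distinct.

r, ð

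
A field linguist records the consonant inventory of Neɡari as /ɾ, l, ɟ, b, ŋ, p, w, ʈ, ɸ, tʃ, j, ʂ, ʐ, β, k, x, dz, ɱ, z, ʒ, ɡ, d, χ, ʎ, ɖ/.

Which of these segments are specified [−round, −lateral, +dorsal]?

ɟ, ŋ, j, k, x, ɡ, χ

Checking each segment against [−round], [−lateral], [+dorsal]: /ɟ/ (voiced palatal stop), /ŋ/ (velar nasal), /j/ (palatal glide), /k/ (voiceless velar stop), /x/ (voiceless velar fricative), /ɡ/ (voiced velar stop), among others, satisfy every feature; every other segment in the inventory fails at least one.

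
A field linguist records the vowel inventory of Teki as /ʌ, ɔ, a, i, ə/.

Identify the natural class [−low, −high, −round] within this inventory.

First, the [−low] segments are /ʌ, ɔ, i, ə/.
Then [−high] gives /ʌ, ɔ, ə/.
Intersecting with [−round] leaves /ʌ, ə/.

ʌ, ə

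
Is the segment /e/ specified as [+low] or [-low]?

[-low]

/e/ is the mid front unrounded tense vowel, hence [-low].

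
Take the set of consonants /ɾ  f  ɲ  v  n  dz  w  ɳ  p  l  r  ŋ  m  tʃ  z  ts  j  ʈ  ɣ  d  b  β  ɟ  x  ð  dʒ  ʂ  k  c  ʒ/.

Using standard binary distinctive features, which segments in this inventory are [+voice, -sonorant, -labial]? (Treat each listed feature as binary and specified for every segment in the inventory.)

dz, z, ɣ, d, ɟ, ð, dʒ, ʒ

Checking each segment against [+voice], [-sonorant], [-labial]: /dz/ (voiced alveolar affricate), /z/ (voiced alveolar fricative), /ɣ/ (voiced velar fricative), /d/ (voiced alveolar stop), /ɟ/ (voiced palatal stop), /ð/ (voiced dental fricative), among others, satisfy every feature; every other segment in the inventory fails at least one.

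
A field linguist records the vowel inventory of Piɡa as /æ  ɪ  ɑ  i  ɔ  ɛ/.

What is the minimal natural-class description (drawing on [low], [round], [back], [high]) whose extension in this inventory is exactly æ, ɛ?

Every target segment is [-high], [-back]; each remaining inventory member fails at least one of these. Each conjunct is needed — [-back] alone would also admit /ɪ, i/; [-high] alone would also admit /ɑ, ɔ/ — and no other single listed feature has exactly this extension, so two is the minimum.

[-high, -back]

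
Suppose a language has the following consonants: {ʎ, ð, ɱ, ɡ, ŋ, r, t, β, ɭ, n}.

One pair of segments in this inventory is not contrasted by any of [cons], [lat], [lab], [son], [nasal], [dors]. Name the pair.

On the given features, /t/ and /ð/ have an identical profile: [+consonantal], [-lateral], [-labial], [-sonorant], [-nasal], [-dorsal]. No other two segments in the inventory coincide on all 6 features. (They do differ in [voice], [continuant] and [distributed], which are not among the given features.)

t, ð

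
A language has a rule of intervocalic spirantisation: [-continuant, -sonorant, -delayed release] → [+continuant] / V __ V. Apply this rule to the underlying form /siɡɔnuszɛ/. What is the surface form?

The only segment in the rule's environment that also matches [-continuant, -sonorant, -delayed release] is /ɡ/. Applying [+continuant] turns the voiced velar stop into /ɣ/ (voiced velar fricative), giving [siɣɔnuszɛ].

[siɣɔnuszɛ]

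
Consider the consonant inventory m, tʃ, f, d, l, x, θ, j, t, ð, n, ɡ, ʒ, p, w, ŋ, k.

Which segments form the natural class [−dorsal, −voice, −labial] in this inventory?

tʃ, θ, t

The [−dorsal] segments are /m, tʃ, f, d, l, θ, t, ð, n, ʒ, p/.
Within that set, [−voice] gives /tʃ, f, θ, t, p/.
Intersecting with [−labial] leaves /tʃ, θ, t/.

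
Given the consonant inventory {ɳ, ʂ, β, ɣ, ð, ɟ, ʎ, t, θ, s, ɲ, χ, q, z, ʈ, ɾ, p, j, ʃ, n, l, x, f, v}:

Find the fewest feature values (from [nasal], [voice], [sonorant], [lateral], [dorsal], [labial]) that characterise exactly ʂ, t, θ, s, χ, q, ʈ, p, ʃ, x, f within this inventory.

[-voice]

The target set is precisely the extension of [-voice] in this inventory.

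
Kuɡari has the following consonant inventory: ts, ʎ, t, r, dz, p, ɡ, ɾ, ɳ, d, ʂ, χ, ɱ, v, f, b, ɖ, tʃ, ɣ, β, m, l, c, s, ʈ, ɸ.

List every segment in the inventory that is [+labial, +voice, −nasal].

Among the inventory, the [+labial] segments are /p, ɱ, v, f, b, β, m, ɸ/.
Then [+voice] gives /ɱ, v, b, β, m/.
Among these, [−nasal] leaves /v, b, β/.

v, b, β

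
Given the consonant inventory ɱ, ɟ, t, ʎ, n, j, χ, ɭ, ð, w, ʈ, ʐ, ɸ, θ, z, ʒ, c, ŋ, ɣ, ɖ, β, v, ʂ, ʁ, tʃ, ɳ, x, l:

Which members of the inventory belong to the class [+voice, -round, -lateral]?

Checking each segment against [+voice], [-round], [-lateral]: /ɱ/ (labiodental nasal), /ɟ/ (voiced palatal stop), /n/ (alveolar nasal), /j/ (palatal glide), /ð/ (voiced dental fricative), /ʐ/ (voiced retroflex fricative), among others, satisfy every feature; every other segment in the inventory fails at least one.

ɱ, ɟ, n, j, ð, ʐ, z, ʒ, ŋ, ɣ, ɖ, β, v, ʁ, ɳ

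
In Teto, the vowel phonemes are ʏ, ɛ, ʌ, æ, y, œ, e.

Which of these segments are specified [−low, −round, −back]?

ɛ, e

Checking each segment against [−low], [−round], [−back]: /ɛ/ (mid front unrounded lax vowel), /e/ (mid front unrounded tense vowel) satisfy every feature; every other segment in the inventory fails at least one.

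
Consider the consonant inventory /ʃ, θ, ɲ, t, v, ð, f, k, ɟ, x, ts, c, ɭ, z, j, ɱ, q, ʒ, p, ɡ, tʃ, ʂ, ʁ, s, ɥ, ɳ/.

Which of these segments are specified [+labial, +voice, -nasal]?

The [+labial] segments are /v, f, ɱ, p, ɥ/.
Within that set, [+voice] gives /v, ɱ, ɥ/.
Within that set, [-nasal] leaves /v, ɥ/.

v, ɥ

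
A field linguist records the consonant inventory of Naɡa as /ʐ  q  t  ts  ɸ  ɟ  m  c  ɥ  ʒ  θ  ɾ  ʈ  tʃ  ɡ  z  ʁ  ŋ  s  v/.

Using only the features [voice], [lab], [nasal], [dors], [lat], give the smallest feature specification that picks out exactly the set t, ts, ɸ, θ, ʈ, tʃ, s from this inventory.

[-voice, -dors]

/t, ts, ɸ, θ, ʈ, tʃ, s/ are all [-voice], [-dorsal], and no other segment in the inventory matches both values. Dropping any one of them over-generates: [-dorsal] alone would also admit /ʐ, m, ʒ, ɾ, …/; [-voice] alone would also admit /q, c/. No other single listed feature picks out exactly this set either, so fewer than two features will not do.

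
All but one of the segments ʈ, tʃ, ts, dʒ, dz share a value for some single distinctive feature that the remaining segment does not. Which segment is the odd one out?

ʈ

/dz, ts, dʒ, tʃ/ are all [+delayed release], but /ʈ/ (voiceless retroflex stop) is [-delayed release]. No other single segment can be removed to leave a set sharing one feature value that the removed segment lacks, so /ʈ/ is the odd one out.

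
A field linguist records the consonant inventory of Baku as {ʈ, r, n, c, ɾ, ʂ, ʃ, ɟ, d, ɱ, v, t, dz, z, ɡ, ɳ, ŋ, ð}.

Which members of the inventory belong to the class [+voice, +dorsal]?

Eliminate segments failing any feature: /ʈ, c, ʂ, ʃ, t/ are [−voice]; /r, n, ɾ, d, ɱ, v, dz, z, ɳ, ð/ are [−dorsal]. The remaining /ɟ, ɡ, ŋ/ satisfy [+voice], [+dorsal].

ɟ, ɡ, ŋ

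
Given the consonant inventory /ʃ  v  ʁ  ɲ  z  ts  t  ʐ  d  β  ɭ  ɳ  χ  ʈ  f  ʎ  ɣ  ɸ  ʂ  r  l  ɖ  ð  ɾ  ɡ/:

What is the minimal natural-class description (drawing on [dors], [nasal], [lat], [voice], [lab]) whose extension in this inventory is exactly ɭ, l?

The class [+lateral], [−dorsal] has exactly /ɭ, l/ as its extension in this inventory. No smaller conjunction from the listed features achieves this: [−dorsal] alone would also admit /ʃ, v, z, ts, …/; [+lateral] alone would also admit /ʎ/; and checking the remaining single features turns up none with this extension.

[+lat, −dors]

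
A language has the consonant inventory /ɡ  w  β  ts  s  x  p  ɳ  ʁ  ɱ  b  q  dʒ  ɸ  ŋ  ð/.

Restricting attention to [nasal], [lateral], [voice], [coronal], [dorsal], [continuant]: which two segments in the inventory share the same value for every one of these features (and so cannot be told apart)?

w, ʁ

Both /w/ and /ʁ/ are [−nasal], [−lateral], [+voice], [−coronal], [+dorsal], [+continuant]. Since the list omits [labial], [round] and [high] — which do distinguish the labial-velar glide from the voiced uvular fricative — this pair collapses; all other pairs remain distinct.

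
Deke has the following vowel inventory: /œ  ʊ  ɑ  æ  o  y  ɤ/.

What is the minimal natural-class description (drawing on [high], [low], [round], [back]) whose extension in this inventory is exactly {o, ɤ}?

The class [-high], [-low], [+back] has exactly /o, ɤ/ as its extension in this inventory. No smaller conjunction from the listed features achieves this: [-low, +back] alone would also admit /ʊ/; [-high, +back] alone would also admit /ɑ/; [-high, -low] alone would also admit /œ/; and checking the remaining two-feature bundles turns up none with this extension.

[-high, -low, +back]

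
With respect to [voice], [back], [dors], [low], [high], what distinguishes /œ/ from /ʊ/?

[high], [back]

/œ/ (mid front rounded lax vowel) and /ʊ/ (high back rounded lax vowel) agree on [+voice], [+dorsal], [-low]. They differ on [high] (/œ/ [-], /ʊ/ [+]), [back] (/œ/ [-], /ʊ/ [+]).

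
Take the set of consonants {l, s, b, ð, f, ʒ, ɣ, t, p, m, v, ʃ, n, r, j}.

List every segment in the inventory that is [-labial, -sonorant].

Checking each segment against [-labial], [-sonorant]: /s/ (voiceless alveolar fricative), /ð/ (voiced dental fricative), /ʒ/ (voiced postalveolar fricative), /ɣ/ (voiced velar fricative), /t/ (voiceless alveolar stop), /ʃ/ (voiceless postalveolar fricative) satisfy every feature; every other segment in the inventory fails at least one.

s, ð, ʒ, ɣ, t, ʃ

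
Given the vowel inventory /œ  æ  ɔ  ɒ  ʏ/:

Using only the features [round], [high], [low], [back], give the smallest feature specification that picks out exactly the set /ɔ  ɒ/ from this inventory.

/ɔ, ɒ/ are exactly the [+back] segments in the inventory, so a single feature suffices.

[+back]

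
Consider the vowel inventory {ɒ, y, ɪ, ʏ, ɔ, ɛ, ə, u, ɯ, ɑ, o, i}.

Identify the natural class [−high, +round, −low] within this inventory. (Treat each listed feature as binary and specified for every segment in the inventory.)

ɔ, o

Checking each segment against [−high], [+round], [−low]: /ɔ/ (mid back rounded lax vowel), /o/ (mid back rounded tense vowel) satisfy every feature; every other segment in the inventory fails at least one.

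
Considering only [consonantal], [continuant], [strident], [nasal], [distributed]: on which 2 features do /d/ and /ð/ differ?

/d/ (voiced alveolar stop) and /ð/ (voiced dental fricative) agree on [+consonantal], [−strident], [−nasal]. They differ on [continuant] (/d/ [−], /ð/ [+]), [distributed] (/d/ [−], /ð/ [+]).

[continuant], [distributed]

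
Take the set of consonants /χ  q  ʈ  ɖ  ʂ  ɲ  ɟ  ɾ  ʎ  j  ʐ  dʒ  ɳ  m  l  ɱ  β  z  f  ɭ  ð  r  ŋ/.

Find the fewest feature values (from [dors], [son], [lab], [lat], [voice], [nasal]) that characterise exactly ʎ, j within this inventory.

The class [+sonorant], [-nasal], [+dorsal] has exactly /ʎ, j/ as its extension in this inventory. No smaller conjunction from the listed features achieves this: [-nasal, +dorsal] alone would also admit /χ, q, ɟ/; [+sonorant, +dorsal] alone would also admit /ɲ, ŋ/; [+sonorant, -nasal] alone would also admit /ɾ, l, ɭ, r/; and checking the remaining two-feature bundles turns up none with this extension.

[+son, -nasal, +dors]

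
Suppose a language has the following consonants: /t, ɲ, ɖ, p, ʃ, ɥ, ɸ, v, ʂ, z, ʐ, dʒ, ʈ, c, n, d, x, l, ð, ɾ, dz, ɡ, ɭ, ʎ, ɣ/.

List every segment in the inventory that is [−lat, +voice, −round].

First, the [−lateral] segments are /t, ɲ, ɖ, p, ʃ, ɥ, ɸ, v, ʂ, z, ʐ, dʒ, ʈ, c, n, d, x, ð, ɾ, dz, ɡ, ɣ/.
Among these, [+voice] gives /ɲ, ɖ, ɥ, v, z, ʐ, dʒ, n, d, ð, ɾ, dz, ɡ, ɣ/.
Within that set, [−round] leaves /ɲ, ɖ, v, z, ʐ, dʒ, n, d, ð, ɾ, dz, ɡ, ɣ/.

ɲ, ɖ, v, z, ʐ, dʒ, n, d, ð, ɾ, dz, ɡ, ɣ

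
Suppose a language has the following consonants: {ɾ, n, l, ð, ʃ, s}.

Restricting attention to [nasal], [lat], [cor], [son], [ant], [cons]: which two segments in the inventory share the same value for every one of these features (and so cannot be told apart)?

ð, s

On the given features, /ð/ and /s/ have an identical profile: [−nasal], [−lateral], [+coronal], [−sonorant], [+anterior], [+consonantal]. No other two segments in the inventory coincide on all 6 features. (They do differ in [voice], [strident] and [distributed], which are not among the given features.)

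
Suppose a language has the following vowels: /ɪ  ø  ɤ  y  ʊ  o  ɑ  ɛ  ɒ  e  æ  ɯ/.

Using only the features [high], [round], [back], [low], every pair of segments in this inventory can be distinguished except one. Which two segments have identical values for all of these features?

ɛ, e

On the given features, /ɛ/ and /e/ have an identical profile: [−high], [−round], [−back], [−low]. No other two segments in the inventory coincide on all 4 features. (They do differ in [tense], which is not among the given features.)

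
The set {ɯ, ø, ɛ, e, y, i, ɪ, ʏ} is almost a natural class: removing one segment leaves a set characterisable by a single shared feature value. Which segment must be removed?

[back] groups all but one: /ɪ, ø, e, ʏ, y, i, ɛ/ share [-back] while /ɯ/ (high back unrounded vowel) alone is [+back]. Removing any other segment would not leave a single-feature class that excludes it.

ɯ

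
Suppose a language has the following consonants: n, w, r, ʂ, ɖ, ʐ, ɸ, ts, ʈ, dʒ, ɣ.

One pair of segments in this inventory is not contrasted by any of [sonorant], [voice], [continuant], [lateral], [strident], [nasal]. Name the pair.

w, r

Both /w/ and /r/ are [+sonorant], [+voice], [+continuant], [-lateral], [-strident], [-nasal]. Since the list omits [labial], [round], [coronal] and [dorsal] — which do distinguish the labial-velar glide from the alveolar trill — this pair collapses; all other pairs remain distinct.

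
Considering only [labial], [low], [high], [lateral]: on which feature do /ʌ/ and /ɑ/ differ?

/ʌ/ is the mid back unrounded lax vowel and /ɑ/ is the low back unrounded vowel. Both are [-labial], [-high], [-lateral]. /ʌ/ is [-low] while /ɑ/ is [+low], so the distinguishing feature is [low].

[low]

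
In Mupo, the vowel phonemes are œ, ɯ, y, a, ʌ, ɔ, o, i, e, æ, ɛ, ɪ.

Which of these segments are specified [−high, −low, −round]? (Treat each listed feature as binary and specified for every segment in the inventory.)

ʌ, e, ɛ

First, the [−high] segments are /œ, a, ʌ, ɔ, o, e, æ, ɛ/.
Within that set, [−low] gives /œ, ʌ, ɔ, o, e, ɛ/.
Within that set, [−round] leaves /ʌ, e, ɛ/.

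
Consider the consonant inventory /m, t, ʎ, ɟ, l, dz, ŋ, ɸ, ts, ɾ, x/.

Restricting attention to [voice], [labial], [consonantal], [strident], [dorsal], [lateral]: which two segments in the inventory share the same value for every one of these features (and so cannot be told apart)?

/ɟ/ (voiced palatal stop) and /ŋ/ (velar nasal) are both [+voice], [-labial], [+consonantal], [-strident], [+dorsal], [-lateral], so none of the listed features separates them. (They do differ in [sonorant], [nasal] and [back], which are not among the given features.) Every other pair in the inventory differs on at least one listed feature.

ɟ, ŋ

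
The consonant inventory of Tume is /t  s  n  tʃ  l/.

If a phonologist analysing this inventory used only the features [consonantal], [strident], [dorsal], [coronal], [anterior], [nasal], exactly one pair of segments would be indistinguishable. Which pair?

On the given features, /l/ and /t/ have an identical profile: [+consonantal], [-strident], [-dorsal], [+coronal], [+anterior], [-nasal]. No other two segments in the inventory coincide on all 6 features. (They do differ in [sonorant], [voice] and [lateral], which are not among the given features.)

l, t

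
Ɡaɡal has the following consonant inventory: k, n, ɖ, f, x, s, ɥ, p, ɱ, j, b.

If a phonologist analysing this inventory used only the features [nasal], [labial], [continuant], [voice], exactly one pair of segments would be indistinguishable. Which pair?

Both /s/ and /x/ are [−nasal], [−labial], [+continuant], [−voice]. Since the list omits [strident], [coronal] and [dorsal] — which do distinguish the voiceless alveolar fricative from the voiceless velar fricative — this pair collapses; all other pairs remain distinct.

s, x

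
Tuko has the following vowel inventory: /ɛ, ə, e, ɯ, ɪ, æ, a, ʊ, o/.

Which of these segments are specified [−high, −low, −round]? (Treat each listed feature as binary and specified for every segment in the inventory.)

ɛ, ə, e

Among the inventory, the [−high] segments are /ɛ, ə, e, æ, a, o/.
Intersecting with [−low] gives /ɛ, ə, e, o/.
Intersecting with [−round] leaves /ɛ, ə, e/.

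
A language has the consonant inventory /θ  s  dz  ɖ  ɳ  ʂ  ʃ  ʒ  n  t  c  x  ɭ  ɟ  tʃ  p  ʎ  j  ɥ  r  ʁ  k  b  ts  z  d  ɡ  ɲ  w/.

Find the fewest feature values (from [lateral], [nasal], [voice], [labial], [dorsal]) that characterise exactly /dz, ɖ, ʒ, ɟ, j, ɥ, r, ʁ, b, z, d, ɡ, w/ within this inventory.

[+voice, −nasal, −lateral]

/dz, ɖ, ʒ, ɟ, j, ɥ, r, ʁ, b, z, d, ɡ, w/ are all [+voice], [−nasal], [−lateral], and no other segment in the inventory matches all three values. Dropping any one of them over-generates: [−nasal, −lateral] alone would also admit /θ, s, ʂ, ʃ, …/; [+voice, −lateral] alone would also admit /ɳ, n, ɲ/; [+voice, −nasal] alone would also admit /ɭ, ʎ/. No other combination of two listed features picks out exactly this set either, so fewer than three features will not do.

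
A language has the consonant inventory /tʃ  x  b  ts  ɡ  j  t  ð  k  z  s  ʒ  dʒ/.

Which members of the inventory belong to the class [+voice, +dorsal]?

ɡ, j

Eliminate segments failing any feature: /tʃ, x, ts, t, k, s/ are [−voice]; /b, ð, z, ʒ, dʒ/ are [−dorsal]. The remaining /ɡ, j/ satisfy [+voice], [+dorsal].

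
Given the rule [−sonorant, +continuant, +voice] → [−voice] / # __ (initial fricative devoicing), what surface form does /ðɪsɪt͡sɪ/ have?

Only the initial segment /ð/ is both word-initial and matches the structural description. It is a voiced dental fricative, so [−sonorant, +continuant, +voice] holds; changing it to [−voice] with all other features held fixed yields /θ/ (voiceless dental fricative). No other segment meets both the structural description and the environment, so the output is [θɪsɪt͡sɪ].

[θɪsɪt͡sɪ]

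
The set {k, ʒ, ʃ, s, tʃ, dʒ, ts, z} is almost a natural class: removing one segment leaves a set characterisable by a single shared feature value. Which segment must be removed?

k

/tʃ, ʒ, ts, z, s, ʃ, dʒ/ are all [+strident], but /k/ (voiceless velar stop) is [-strident]. No other single segment can be removed to leave a set sharing one feature value that the removed segment lacks, so /k/ is the odd one out.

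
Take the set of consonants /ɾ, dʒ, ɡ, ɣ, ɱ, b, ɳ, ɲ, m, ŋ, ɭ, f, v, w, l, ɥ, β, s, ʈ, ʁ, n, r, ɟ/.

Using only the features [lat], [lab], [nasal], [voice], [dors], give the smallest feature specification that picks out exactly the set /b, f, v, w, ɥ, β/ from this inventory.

The class [−nasal], [+labial] has exactly /b, f, v, w, ɥ, β/ as its extension in this inventory. No smaller conjunction from the listed features achieves this: [+labial] alone would also admit /ɱ, m/; [−nasal] alone would also admit /ɾ, dʒ, ɡ, ɣ, …/; and checking the remaining single features turns up none with this extension.

[−nasal, +lab]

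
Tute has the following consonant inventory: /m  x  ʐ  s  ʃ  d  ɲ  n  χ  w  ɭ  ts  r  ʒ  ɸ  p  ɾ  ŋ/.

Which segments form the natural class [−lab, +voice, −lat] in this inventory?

ʐ, d, ɲ, n, r, ʒ, ɾ, ŋ

The [−labial] segments are /x, ʐ, s, ʃ, d, ɲ, n, χ, ɭ, ts, r, ʒ, ɾ, ŋ/.
Among these, [+voice] gives /ʐ, d, ɲ, n, ɭ, r, ʒ, ɾ, ŋ/.
Intersecting with [−lateral] leaves /ʐ, d, ɲ, n, r, ʒ, ɾ, ŋ/.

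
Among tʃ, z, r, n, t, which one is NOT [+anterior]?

tʃ

Every segment except /tʃ/ is [+anterior]. /tʃ/ (voiceless postalveolar affricate) is [−anterior], so it is the exception.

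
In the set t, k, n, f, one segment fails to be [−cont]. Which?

f

Every segment except /f/ is [−continuant]. /f/ (voiceless labiodental fricative) is [+continuant], so it is the exception.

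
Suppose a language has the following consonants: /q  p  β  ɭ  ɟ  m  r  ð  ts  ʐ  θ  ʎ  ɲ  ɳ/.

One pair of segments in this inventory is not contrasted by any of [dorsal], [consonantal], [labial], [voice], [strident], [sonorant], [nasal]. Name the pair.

r, ɭ

Both /r/ and /ɭ/ are [−dorsal], [+consonantal], [−labial], [+voice], [−strident], [+sonorant], [−nasal]. Since the list omits [lateral] and [anterior] — which do distinguish the alveolar trill from the retroflex lateral approximant — this pair collapses; all other pairs remain distinct.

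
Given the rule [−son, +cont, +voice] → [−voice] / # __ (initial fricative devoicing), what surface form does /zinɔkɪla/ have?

[sinɔkɪla]

Only the initial segment /z/ is both word-initial and matches the structural description. It is a voiced alveolar fricative, so [−son, +cont, +voice] holds; changing it to [−voice] with all other features held fixed yields /s/ (voiceless alveolar fricative). No other segment meets both the structural description and the environment, so the output is [sinɔkɪla].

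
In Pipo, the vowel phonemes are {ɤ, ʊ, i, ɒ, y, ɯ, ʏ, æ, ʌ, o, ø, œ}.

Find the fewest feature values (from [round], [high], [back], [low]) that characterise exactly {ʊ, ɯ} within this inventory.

Every target segment is [+high], [+back]; each remaining inventory member fails at least one of these. Each conjunct is needed — [+back] alone would also admit /ɤ, ɒ, ʌ, o/; [+high] alone would also admit /i, y, ʏ/ — and no other single listed feature has exactly this extension, so two is the minimum.

[+high, +back]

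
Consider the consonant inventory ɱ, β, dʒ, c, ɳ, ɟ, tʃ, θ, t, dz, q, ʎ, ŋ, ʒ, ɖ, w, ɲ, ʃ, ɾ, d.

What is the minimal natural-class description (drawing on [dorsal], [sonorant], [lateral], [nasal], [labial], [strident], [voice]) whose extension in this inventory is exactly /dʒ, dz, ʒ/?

[+voice, +strident]

/dʒ, dz, ʒ/ are all [+voice], [+strident], and no other segment in the inventory matches both values. Dropping any one of them over-generates: [+strident] alone would also admit /tʃ, ʃ/; [+voice] alone would also admit /ɱ, β, ɳ, ɟ, …/. No other single listed feature picks out exactly this set either, so fewer than two features will not do.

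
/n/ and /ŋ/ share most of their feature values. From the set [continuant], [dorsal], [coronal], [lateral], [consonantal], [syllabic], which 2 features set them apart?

/n/ (alveolar nasal) and /ŋ/ (velar nasal) agree on [-continuant], [-lateral], [+consonantal], [-syllabic]. They differ on [coronal] (/n/ [+], /ŋ/ [-]), [dorsal] (/n/ [-], /ŋ/ [+]).

[coronal], [dorsal]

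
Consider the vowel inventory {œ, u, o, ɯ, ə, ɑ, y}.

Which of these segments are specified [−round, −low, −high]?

Checking each segment against [−round], [−low], [−high]: /ə/ (mid central vowel (schwa)) satisfies every feature; every other segment in the inventory fails at least one.

ə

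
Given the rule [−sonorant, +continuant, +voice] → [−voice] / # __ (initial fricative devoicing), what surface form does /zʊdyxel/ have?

[sʊdyxel]

The only segment in the rule's environment that also matches [−sonorant, +continuant, +voice] is /z/. Applying [−voice] turns the voiced alveolar fricative into /s/ (voiceless alveolar fricative), giving [sʊdyxel].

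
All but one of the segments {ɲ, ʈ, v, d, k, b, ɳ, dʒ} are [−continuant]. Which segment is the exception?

v

/ɳ, b, ʈ, ɲ, d, k, dʒ/ are all [−continuant]; /v/ (voiced labiodental fricative) is [+continuant].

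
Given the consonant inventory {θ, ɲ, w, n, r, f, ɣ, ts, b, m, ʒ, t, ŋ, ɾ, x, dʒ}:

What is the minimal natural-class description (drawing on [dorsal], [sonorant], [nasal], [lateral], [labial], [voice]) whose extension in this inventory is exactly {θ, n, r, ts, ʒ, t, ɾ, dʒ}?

[−labial, −dorsal]

/θ, n, r, ts, ʒ, t, ɾ, dʒ/ are all [−labial], [−dorsal], and no other segment in the inventory matches both values. Dropping any one of them over-generates: [−dorsal] alone would also admit /f, b, m/; [−labial] alone would also admit /ɲ, ɣ, ŋ, x/. No other single listed feature picks out exactly this set either, so fewer than two features will not do.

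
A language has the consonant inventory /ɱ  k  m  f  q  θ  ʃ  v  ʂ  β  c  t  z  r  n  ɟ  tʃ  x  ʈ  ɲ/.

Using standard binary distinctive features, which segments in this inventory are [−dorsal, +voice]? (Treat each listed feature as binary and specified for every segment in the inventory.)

Eliminate segments failing any feature: /k, q, c, ɟ, x, ɲ/ are [+dorsal]; /f, θ, ʃ, ʂ, t, tʃ, ʈ/ are [−voice]. The remaining /ɱ, m, v, β, z, r, n/ satisfy [−dorsal], [+voice].

ɱ, m, v, β, z, r, n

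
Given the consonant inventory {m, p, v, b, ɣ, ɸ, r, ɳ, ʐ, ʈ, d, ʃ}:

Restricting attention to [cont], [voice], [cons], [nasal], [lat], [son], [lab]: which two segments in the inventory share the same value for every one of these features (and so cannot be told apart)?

On the given features, /ɣ/ and /ʐ/ have an identical profile: [+continuant], [+voice], [+consonantal], [-nasal], [-lateral], [-sonorant], [-labial]. No other two segments in the inventory coincide on all 7 features. (They do differ in [strident], [coronal] and [dorsal], which are not among the given features.)

ɣ, ʐ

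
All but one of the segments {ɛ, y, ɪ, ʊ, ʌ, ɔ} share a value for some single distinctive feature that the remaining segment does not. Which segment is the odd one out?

y

[tense] groups all but one: /ɔ, ʊ, ɛ, ɪ, ʌ/ share [−tense] while /y/ (high front rounded tense vowel) alone is [+tense]. Removing any other segment would not leave a single-feature class that excludes it.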